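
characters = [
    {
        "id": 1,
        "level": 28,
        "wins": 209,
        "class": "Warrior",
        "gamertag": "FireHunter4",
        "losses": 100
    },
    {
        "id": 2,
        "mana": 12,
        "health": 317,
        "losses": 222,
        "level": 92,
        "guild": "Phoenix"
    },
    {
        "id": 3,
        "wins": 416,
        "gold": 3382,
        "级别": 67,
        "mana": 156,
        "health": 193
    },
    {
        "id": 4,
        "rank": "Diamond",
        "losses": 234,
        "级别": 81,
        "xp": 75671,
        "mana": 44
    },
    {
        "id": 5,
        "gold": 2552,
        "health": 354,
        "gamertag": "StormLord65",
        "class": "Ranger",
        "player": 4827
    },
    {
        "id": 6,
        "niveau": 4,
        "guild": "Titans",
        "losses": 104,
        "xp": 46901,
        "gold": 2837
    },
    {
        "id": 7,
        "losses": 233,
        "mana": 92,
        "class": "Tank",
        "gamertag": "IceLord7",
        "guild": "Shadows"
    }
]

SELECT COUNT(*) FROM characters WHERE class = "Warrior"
1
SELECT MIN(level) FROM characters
28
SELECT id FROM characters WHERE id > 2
[3, 4, 5, 6, 7]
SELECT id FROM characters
[1, 2, 3, 4, 5, 6, 7]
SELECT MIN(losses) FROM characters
100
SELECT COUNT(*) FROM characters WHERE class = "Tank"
1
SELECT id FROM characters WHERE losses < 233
[1, 2, 6]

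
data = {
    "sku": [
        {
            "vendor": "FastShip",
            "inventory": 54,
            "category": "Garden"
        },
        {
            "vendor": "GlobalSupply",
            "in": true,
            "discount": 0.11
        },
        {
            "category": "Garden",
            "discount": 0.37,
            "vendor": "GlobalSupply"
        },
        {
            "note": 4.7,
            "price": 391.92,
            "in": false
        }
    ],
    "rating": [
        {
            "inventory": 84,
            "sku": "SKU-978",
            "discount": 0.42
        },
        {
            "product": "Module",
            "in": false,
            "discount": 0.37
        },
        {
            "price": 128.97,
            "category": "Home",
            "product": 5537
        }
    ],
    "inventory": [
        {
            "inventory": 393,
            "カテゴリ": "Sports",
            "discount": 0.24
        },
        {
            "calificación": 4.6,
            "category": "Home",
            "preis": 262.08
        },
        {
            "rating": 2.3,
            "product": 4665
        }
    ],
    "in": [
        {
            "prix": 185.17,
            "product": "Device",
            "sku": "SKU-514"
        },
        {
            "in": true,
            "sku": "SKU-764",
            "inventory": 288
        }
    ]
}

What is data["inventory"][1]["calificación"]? 4.6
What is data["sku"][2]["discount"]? 0.37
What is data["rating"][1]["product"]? "Module"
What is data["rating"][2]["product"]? 5537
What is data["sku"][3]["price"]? 391.92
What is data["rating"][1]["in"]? False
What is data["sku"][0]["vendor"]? "FastShip"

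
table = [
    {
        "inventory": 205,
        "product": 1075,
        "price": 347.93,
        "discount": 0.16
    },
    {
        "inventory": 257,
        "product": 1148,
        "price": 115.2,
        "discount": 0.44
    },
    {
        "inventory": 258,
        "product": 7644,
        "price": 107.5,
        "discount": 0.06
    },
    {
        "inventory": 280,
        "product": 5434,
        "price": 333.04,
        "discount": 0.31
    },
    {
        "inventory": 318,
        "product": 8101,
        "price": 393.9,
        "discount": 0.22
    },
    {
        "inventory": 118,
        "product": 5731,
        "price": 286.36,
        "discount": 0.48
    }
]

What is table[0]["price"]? 347.93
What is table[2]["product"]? 7644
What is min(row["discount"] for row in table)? 0.06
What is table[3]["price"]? 333.04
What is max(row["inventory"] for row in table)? 318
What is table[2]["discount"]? 0.06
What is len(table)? 6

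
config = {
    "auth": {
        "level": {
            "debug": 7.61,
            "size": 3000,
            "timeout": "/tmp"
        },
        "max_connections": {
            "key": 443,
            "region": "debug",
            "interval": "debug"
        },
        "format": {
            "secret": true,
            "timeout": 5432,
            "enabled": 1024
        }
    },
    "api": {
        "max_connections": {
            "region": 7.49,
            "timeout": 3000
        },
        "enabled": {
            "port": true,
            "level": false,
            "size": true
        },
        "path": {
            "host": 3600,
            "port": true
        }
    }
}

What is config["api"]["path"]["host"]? 3600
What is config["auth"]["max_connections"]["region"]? "debug"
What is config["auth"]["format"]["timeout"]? 5432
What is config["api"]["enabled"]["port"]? True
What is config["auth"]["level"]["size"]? 3000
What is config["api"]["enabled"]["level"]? False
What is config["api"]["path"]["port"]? True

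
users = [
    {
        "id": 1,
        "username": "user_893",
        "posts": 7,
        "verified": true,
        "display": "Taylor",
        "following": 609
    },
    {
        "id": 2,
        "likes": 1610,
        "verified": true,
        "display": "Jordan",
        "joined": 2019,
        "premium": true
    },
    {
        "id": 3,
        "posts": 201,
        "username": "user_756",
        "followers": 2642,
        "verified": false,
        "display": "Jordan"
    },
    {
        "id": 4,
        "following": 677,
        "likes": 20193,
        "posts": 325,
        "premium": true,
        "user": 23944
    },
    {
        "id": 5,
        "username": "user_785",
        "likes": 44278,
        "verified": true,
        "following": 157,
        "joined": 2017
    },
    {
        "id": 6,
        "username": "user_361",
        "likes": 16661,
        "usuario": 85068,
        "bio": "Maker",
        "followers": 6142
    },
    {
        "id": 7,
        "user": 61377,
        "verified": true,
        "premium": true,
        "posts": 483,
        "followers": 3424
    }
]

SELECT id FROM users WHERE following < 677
[1, 5]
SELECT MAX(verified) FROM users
True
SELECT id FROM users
[1, 2, 3, 4, 5, 6, 7]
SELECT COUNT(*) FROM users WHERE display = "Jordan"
2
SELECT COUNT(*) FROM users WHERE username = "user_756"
1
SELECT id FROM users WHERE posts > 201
[4, 7]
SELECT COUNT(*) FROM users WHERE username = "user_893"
1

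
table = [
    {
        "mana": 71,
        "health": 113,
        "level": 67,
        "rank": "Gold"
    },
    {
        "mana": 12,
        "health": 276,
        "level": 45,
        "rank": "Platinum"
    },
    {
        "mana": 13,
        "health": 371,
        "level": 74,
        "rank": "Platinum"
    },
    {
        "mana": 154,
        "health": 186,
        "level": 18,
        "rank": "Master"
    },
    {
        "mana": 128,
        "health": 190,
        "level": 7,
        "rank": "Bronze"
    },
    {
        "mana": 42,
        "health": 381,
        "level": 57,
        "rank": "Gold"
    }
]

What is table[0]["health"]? 113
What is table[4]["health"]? 190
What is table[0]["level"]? 67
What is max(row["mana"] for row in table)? 154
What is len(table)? 6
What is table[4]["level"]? 7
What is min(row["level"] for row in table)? 7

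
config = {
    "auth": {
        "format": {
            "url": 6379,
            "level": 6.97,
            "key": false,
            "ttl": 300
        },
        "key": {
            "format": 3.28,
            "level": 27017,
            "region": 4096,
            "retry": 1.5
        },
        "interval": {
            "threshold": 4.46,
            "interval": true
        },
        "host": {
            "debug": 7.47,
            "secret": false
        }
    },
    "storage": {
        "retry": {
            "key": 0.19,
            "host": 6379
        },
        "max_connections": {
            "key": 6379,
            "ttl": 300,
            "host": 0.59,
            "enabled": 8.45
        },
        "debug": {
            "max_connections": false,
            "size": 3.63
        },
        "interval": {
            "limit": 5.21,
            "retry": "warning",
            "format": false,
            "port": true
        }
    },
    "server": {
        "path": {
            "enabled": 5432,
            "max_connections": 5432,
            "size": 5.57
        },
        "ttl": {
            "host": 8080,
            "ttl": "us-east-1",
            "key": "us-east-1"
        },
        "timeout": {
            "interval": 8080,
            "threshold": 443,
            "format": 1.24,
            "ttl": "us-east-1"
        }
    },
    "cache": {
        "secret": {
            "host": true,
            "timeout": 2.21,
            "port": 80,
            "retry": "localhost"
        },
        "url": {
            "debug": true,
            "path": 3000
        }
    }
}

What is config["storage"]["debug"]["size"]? 3.63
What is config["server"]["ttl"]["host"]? 8080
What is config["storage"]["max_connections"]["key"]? 6379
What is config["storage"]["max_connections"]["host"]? 0.59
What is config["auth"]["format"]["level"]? 6.97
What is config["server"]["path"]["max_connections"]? 5432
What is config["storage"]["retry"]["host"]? 6379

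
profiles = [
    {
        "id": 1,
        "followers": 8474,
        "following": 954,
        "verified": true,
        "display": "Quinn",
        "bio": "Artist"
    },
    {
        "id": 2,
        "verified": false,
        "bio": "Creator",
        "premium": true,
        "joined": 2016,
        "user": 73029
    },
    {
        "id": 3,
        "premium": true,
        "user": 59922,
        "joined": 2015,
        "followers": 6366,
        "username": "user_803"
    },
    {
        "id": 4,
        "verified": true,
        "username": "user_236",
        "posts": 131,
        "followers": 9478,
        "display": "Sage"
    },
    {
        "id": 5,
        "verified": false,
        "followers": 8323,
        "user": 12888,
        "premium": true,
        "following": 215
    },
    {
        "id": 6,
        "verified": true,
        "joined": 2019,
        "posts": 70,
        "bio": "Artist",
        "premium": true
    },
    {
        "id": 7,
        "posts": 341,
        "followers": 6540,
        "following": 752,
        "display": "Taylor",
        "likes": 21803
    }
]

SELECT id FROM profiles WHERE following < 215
[]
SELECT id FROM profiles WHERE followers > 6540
[1, 4, 5]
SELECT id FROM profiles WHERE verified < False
[]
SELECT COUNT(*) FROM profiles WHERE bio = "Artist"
2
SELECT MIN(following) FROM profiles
215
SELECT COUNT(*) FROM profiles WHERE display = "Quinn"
1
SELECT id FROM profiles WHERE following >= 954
[1]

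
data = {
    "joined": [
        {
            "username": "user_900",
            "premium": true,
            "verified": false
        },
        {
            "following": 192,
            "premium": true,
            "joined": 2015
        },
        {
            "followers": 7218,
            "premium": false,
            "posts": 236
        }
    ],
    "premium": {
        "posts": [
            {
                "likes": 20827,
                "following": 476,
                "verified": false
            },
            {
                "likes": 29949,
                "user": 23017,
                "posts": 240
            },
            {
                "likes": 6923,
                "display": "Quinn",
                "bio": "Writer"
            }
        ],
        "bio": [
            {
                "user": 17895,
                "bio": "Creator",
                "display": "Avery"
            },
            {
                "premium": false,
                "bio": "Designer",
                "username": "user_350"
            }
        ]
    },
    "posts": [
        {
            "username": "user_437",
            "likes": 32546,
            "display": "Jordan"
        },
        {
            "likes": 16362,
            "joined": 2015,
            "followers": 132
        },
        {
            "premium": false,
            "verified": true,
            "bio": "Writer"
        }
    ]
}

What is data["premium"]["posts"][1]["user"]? 23017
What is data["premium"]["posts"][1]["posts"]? 240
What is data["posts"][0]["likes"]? 32546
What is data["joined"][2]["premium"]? False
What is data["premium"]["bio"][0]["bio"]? "Creator"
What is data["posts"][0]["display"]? "Jordan"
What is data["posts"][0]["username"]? "user_437"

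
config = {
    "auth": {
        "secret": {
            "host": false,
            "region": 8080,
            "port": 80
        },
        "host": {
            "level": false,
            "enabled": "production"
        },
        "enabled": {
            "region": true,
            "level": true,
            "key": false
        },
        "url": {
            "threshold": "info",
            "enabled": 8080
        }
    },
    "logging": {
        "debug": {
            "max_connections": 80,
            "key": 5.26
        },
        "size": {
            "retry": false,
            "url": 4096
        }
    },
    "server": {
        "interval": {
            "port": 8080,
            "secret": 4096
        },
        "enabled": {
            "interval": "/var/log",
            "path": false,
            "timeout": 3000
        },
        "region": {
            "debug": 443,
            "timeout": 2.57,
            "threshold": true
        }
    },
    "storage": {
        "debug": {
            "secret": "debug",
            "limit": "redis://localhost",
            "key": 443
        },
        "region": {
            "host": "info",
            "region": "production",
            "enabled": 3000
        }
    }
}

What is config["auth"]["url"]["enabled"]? 8080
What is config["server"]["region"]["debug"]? 443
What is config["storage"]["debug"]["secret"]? "debug"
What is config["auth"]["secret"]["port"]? 80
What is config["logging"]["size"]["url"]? 4096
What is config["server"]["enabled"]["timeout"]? 3000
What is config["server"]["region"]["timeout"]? 2.57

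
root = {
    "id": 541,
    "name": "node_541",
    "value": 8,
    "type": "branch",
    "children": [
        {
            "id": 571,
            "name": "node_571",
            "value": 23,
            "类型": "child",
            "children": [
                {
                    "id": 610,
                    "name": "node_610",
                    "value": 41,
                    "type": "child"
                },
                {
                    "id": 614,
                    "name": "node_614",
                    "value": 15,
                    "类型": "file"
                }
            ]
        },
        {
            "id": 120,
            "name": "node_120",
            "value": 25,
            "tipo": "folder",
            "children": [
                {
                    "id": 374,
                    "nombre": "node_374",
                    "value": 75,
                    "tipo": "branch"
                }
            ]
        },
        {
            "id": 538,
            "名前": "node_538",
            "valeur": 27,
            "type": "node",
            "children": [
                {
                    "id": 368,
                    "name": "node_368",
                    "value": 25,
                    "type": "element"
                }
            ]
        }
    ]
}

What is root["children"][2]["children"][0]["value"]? 25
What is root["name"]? "node_541"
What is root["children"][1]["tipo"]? "folder"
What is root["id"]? 541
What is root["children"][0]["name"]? "node_571"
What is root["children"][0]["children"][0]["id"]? 610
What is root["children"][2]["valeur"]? 27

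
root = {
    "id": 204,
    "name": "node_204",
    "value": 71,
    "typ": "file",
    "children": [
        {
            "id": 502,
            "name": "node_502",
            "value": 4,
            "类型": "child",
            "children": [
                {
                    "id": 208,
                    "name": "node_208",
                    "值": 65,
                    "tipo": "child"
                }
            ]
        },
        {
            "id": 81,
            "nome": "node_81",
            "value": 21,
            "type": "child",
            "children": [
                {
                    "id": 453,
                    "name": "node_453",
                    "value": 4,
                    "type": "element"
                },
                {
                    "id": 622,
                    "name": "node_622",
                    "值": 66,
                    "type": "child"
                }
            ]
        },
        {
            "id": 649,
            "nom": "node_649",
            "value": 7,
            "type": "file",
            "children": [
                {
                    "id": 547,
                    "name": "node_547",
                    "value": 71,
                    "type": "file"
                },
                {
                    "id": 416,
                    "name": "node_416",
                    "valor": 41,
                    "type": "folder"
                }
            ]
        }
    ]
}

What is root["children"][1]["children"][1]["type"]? "child"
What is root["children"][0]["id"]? 502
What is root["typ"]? "file"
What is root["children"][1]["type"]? "child"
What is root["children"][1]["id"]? 81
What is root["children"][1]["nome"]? "node_81"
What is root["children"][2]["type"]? "file"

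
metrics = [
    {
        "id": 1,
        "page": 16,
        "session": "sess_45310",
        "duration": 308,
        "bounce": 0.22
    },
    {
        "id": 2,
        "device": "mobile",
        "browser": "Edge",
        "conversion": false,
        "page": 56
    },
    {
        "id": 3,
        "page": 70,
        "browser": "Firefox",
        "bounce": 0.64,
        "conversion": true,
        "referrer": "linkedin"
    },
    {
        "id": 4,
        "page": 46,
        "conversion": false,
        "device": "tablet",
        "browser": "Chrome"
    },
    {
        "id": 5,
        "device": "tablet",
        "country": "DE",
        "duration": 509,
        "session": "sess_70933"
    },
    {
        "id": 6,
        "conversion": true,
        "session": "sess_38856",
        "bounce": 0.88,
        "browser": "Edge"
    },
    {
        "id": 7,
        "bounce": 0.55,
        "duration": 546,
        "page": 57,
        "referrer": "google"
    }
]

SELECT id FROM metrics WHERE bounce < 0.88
[1, 3, 7]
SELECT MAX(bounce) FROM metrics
0.88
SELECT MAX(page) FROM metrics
70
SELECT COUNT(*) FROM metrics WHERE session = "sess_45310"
1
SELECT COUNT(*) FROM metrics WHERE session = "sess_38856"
1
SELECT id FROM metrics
[1, 2, 3, 4, 5, 6, 7]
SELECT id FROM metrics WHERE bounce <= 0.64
[1, 3, 7]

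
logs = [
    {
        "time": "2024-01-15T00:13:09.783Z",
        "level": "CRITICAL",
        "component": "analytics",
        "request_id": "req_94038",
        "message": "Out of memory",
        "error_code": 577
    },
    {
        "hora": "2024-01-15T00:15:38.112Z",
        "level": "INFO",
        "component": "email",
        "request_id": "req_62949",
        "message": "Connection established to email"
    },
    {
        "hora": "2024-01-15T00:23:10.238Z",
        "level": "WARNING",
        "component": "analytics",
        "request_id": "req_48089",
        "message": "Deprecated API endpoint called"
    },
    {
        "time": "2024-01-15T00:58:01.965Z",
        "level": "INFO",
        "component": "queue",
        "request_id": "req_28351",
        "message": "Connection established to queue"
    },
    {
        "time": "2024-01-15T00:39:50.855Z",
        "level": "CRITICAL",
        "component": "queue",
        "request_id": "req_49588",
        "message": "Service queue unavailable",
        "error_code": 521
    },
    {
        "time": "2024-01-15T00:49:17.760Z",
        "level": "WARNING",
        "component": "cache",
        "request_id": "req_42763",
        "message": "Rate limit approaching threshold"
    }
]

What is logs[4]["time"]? "2024-01-15T00:39:50.855Z"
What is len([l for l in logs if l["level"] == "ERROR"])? 0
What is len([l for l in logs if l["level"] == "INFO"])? 2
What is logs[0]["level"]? "CRITICAL"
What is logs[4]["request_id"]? "req_49588"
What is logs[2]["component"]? "analytics"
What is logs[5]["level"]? "WARNING"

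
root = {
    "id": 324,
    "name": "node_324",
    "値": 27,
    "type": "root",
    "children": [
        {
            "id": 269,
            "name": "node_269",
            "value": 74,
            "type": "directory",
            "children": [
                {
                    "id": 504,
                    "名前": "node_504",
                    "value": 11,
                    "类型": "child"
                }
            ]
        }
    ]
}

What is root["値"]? 27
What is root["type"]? "root"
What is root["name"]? "node_324"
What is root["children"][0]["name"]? "node_269"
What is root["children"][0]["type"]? "directory"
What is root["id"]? 324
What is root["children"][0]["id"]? 269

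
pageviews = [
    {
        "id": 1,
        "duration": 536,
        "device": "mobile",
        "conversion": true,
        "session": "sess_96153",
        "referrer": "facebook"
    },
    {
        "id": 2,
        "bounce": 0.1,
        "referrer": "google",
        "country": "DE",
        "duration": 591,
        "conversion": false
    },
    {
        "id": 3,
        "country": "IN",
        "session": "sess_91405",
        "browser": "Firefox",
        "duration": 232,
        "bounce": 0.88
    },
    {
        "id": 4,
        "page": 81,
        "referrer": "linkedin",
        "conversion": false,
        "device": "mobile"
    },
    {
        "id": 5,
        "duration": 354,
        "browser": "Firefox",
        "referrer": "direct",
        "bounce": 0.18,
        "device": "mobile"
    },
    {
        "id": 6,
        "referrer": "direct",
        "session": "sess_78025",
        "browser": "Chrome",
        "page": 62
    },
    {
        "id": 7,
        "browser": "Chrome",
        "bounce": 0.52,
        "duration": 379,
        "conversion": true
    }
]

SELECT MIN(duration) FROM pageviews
232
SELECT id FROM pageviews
[1, 2, 3, 4, 5, 6, 7]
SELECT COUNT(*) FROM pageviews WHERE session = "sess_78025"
1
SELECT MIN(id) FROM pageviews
1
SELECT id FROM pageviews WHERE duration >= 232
[1, 2, 3, 5, 7]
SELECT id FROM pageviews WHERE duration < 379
[3, 5]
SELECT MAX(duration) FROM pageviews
591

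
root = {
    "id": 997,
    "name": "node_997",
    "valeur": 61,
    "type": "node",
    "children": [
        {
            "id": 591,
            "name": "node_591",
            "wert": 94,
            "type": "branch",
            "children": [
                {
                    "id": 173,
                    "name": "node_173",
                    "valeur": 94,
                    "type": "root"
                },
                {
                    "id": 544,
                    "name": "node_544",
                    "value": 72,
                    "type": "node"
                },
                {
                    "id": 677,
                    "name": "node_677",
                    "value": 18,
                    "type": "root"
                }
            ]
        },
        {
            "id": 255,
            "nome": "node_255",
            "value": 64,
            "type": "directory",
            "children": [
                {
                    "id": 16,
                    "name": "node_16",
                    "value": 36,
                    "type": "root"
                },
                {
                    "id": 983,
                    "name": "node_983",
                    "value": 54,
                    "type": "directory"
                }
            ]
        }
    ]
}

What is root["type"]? "node"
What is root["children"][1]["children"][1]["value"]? 54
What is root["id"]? 997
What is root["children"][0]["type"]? "branch"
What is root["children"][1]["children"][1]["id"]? 983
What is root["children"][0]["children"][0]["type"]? "root"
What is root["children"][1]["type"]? "directory"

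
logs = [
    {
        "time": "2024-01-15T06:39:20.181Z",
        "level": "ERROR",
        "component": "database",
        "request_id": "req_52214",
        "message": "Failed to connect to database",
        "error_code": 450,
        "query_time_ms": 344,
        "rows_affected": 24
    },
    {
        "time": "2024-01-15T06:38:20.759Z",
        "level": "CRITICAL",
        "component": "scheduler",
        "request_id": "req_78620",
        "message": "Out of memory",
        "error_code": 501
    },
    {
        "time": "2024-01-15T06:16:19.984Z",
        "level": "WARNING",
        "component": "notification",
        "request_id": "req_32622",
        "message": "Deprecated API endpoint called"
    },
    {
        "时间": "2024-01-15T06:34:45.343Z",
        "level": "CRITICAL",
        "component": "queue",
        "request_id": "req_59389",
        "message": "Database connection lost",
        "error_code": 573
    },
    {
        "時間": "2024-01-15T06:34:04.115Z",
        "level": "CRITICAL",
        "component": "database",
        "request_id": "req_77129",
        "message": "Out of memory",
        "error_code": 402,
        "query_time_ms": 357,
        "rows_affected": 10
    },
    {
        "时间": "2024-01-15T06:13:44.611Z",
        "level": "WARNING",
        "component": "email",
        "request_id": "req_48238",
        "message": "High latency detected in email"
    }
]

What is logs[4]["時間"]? "2024-01-15T06:34:04.115Z"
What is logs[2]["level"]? "WARNING"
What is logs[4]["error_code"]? 402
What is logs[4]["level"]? "CRITICAL"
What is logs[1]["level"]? "CRITICAL"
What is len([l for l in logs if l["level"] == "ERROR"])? 1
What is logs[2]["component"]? "notification"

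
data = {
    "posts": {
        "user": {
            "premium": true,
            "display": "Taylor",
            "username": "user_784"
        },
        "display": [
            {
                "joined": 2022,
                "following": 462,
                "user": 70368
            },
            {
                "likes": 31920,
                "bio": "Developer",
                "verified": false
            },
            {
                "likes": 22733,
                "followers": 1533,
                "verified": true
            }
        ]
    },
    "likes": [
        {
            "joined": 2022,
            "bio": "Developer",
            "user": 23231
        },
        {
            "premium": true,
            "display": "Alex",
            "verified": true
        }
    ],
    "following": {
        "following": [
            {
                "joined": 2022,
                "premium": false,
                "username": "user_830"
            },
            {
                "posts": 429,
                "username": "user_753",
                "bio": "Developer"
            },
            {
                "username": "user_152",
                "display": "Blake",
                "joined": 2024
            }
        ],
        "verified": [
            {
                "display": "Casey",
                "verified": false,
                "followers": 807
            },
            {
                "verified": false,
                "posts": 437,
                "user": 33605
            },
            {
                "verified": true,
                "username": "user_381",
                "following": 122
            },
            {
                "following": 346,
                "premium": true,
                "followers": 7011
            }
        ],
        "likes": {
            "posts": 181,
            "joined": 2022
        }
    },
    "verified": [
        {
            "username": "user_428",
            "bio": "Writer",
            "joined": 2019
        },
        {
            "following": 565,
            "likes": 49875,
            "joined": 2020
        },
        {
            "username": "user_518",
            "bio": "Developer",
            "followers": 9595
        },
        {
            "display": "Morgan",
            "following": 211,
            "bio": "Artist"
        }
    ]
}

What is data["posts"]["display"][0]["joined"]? 2022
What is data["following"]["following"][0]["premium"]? False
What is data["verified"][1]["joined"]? 2020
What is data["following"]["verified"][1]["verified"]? False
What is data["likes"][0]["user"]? 23231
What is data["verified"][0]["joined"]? 2019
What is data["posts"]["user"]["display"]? "Taylor"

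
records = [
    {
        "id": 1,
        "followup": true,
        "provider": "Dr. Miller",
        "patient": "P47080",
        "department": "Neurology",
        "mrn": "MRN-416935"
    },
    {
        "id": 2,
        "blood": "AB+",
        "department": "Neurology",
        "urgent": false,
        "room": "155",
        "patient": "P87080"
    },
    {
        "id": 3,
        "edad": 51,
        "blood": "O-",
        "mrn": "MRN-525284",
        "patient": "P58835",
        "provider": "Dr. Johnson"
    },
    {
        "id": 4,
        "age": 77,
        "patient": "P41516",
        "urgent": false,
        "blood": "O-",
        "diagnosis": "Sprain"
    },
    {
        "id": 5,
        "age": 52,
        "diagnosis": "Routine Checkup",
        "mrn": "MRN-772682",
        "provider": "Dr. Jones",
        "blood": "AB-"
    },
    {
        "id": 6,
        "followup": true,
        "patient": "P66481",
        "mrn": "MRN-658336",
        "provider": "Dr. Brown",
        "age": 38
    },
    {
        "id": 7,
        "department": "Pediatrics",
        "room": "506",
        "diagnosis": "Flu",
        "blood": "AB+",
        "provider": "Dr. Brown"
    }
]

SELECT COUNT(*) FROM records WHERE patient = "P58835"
1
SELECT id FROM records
[1, 2, 3, 4, 5, 6, 7]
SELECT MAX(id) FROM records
7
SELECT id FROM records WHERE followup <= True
[1, 6]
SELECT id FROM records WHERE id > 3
[4, 5, 6, 7]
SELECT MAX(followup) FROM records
True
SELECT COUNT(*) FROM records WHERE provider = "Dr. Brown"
2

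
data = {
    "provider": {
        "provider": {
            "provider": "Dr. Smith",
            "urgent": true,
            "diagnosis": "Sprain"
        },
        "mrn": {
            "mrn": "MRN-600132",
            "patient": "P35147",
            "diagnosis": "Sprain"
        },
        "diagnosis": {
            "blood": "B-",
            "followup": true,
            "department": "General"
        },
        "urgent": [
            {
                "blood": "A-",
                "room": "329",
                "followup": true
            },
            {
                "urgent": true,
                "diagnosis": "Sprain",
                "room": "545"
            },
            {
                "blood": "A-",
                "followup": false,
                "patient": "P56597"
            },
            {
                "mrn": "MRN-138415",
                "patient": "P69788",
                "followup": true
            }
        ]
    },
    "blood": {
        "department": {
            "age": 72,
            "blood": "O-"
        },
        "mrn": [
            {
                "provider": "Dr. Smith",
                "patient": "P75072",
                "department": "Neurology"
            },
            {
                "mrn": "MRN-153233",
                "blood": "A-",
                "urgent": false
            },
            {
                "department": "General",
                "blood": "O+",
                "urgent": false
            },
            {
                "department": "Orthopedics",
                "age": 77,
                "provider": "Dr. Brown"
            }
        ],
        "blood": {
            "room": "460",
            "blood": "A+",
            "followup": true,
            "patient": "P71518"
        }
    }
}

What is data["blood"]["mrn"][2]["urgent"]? False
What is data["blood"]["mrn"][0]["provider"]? "Dr. Smith"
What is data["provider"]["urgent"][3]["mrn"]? "MRN-138415"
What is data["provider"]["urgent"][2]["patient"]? "P56597"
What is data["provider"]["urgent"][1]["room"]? "545"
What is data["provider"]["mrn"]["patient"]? "P35147"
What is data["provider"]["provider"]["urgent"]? True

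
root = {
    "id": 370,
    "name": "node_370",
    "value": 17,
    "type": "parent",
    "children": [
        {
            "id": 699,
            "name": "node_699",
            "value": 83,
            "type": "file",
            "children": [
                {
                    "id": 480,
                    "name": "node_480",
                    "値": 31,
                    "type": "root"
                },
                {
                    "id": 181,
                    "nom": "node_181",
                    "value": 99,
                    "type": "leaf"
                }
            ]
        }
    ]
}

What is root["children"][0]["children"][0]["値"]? 31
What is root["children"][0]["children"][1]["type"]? "leaf"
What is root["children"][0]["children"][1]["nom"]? "node_181"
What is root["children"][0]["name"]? "node_699"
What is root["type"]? "parent"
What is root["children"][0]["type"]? "file"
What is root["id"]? 370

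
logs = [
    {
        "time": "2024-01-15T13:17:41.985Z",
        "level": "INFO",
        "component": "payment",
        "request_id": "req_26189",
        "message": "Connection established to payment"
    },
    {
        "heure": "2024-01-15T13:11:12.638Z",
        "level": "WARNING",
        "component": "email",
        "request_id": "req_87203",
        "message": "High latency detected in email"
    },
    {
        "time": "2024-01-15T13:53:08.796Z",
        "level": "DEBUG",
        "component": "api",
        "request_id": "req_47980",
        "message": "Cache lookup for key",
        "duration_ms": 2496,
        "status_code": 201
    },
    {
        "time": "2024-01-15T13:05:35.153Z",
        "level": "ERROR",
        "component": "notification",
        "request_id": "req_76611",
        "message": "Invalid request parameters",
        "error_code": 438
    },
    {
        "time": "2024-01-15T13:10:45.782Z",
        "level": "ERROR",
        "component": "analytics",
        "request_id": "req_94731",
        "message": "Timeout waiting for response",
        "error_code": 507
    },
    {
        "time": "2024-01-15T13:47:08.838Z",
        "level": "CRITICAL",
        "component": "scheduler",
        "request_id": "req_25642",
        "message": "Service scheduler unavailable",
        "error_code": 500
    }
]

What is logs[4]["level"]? "ERROR"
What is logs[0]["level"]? "INFO"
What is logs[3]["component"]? "notification"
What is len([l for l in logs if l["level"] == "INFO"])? 1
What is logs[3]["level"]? "ERROR"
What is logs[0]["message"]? "Connection established to payment"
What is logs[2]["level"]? "DEBUG"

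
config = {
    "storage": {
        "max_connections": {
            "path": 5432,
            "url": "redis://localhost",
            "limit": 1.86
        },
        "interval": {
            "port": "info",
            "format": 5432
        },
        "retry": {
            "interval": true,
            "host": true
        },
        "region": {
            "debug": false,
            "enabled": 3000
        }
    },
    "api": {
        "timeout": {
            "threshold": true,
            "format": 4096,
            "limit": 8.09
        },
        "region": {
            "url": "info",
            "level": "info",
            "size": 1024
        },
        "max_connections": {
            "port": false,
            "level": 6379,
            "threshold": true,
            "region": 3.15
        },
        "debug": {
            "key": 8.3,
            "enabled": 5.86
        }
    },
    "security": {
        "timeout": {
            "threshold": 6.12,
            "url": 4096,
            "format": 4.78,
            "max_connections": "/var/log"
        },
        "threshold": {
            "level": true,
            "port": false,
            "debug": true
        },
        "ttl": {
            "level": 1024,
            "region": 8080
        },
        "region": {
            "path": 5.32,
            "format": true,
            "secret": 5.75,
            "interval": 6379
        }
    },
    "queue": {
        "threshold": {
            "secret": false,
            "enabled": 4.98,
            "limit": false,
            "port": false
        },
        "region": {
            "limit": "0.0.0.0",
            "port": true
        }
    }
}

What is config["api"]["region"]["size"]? 1024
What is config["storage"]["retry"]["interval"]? True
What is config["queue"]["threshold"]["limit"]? False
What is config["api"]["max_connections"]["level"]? 6379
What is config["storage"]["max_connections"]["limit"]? 1.86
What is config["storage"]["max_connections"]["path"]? 5432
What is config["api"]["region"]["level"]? "info"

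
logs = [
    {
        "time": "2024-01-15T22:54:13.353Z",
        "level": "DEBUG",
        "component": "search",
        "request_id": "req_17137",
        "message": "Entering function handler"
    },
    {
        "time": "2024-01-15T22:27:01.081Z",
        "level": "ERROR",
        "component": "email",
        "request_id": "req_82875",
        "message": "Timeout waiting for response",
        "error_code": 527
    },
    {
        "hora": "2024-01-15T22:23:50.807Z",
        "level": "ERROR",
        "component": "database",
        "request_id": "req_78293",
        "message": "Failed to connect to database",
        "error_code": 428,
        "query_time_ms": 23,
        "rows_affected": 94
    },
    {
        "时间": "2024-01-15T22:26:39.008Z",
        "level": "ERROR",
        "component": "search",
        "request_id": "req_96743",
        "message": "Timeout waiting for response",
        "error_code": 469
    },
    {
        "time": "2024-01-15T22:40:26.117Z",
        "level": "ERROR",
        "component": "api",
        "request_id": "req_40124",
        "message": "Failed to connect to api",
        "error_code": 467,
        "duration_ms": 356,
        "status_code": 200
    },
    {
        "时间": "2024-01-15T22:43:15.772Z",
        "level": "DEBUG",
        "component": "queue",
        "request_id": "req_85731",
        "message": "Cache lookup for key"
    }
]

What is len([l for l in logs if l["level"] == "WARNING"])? 0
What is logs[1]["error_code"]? 527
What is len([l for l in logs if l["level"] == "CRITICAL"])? 0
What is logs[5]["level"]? "DEBUG"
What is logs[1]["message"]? "Timeout waiting for response"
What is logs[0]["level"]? "DEBUG"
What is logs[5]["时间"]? "2024-01-15T22:43:15.772Z"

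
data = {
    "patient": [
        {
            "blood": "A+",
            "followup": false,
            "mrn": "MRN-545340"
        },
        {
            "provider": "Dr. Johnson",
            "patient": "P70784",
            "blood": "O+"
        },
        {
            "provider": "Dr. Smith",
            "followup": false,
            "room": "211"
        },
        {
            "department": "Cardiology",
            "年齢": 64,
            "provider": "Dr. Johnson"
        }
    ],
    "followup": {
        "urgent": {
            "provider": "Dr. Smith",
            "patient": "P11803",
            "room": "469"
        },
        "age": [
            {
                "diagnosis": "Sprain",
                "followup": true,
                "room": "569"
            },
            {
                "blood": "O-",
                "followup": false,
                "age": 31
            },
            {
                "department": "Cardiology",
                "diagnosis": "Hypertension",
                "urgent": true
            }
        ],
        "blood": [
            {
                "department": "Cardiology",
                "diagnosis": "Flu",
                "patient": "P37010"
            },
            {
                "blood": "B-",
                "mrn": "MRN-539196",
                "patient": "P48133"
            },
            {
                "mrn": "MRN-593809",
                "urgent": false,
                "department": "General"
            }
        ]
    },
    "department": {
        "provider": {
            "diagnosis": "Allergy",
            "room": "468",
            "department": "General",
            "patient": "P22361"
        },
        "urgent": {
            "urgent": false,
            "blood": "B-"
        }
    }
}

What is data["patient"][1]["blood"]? "O+"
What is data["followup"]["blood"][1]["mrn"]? "MRN-539196"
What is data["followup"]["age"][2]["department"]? "Cardiology"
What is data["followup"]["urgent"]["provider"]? "Dr. Smith"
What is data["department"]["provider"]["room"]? "468"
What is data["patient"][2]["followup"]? False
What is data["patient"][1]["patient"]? "P70784"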